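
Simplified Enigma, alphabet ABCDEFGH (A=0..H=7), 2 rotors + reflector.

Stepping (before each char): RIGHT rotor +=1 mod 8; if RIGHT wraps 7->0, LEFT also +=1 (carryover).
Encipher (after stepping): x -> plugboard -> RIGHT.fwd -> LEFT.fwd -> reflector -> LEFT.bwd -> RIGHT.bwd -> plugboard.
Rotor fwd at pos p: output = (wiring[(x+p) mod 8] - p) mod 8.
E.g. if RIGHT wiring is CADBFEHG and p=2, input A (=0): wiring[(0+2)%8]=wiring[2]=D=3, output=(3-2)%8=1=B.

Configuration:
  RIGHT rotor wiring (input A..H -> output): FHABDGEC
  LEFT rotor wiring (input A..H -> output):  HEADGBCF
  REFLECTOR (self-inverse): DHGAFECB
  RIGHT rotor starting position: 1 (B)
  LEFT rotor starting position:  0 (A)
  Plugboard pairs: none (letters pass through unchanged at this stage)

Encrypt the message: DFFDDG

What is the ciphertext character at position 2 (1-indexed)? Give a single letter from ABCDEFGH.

Char 1 ('D'): step: R->2, L=0; D->plug->D->R->E->L->G->refl->C->L'->G->R'->A->plug->A
Char 2 ('F'): step: R->3, L=0; F->plug->F->R->C->L->A->refl->D->L'->D->R'->C->plug->C

C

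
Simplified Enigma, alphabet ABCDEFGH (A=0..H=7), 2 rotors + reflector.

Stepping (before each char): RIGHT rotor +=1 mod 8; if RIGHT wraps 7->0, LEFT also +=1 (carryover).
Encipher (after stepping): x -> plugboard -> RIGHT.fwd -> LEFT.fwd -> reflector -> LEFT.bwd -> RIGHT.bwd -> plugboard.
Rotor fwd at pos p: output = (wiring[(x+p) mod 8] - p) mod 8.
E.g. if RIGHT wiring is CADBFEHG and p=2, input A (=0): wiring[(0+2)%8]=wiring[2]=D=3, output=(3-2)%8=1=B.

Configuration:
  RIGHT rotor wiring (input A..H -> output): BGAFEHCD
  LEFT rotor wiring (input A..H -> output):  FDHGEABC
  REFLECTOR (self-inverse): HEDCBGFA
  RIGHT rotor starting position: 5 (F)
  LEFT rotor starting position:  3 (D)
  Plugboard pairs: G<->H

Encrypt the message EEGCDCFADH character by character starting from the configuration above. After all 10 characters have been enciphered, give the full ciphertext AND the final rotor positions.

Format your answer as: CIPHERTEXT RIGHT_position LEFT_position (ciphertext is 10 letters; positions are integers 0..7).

Char 1 ('E'): step: R->6, L=3; E->plug->E->R->C->L->F->refl->G->L'->D->R'->C->plug->C
Char 2 ('E'): step: R->7, L=3; E->plug->E->R->G->L->A->refl->H->L'->E->R'->A->plug->A
Char 3 ('G'): step: R->0, L->4 (L advanced); G->plug->H->R->D->L->G->refl->F->L'->C->R'->G->plug->H
Char 4 ('C'): step: R->1, L=4; C->plug->C->R->E->L->B->refl->E->L'->B->R'->F->plug->F
Char 5 ('D'): step: R->2, L=4; D->plug->D->R->F->L->H->refl->A->L'->A->R'->E->plug->E
Char 6 ('C'): step: R->3, L=4; C->plug->C->R->E->L->B->refl->E->L'->B->R'->B->plug->B
Char 7 ('F'): step: R->4, L=4; F->plug->F->R->C->L->F->refl->G->L'->D->R'->B->plug->B
Char 8 ('A'): step: R->5, L=4; A->plug->A->R->C->L->F->refl->G->L'->D->R'->F->plug->F
Char 9 ('D'): step: R->6, L=4; D->plug->D->R->A->L->A->refl->H->L'->F->R'->B->plug->B
Char 10 ('H'): step: R->7, L=4; H->plug->G->R->A->L->A->refl->H->L'->F->R'->F->plug->F
Final: ciphertext=CAHFEBBFBF, RIGHT=7, LEFT=4

Answer: CAHFEBBFBF 7 4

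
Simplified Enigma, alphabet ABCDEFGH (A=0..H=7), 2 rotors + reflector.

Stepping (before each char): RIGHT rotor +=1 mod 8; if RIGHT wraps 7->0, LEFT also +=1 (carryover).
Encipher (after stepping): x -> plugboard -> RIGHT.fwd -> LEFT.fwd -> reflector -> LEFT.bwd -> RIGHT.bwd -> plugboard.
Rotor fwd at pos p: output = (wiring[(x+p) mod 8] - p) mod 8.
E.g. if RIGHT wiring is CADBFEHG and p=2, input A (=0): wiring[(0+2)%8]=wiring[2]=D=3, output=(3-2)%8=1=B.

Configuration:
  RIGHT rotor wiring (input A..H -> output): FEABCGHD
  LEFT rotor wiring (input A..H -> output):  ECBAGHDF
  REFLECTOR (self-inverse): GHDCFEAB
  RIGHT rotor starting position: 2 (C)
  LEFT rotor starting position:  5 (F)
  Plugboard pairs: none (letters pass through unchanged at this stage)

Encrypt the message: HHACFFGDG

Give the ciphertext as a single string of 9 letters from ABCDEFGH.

Char 1 ('H'): step: R->3, L=5; H->plug->H->R->F->L->E->refl->F->L'->E->R'->D->plug->D
Char 2 ('H'): step: R->4, L=5; H->plug->H->R->F->L->E->refl->F->L'->E->R'->G->plug->G
Char 3 ('A'): step: R->5, L=5; A->plug->A->R->B->L->G->refl->A->L'->C->R'->B->plug->B
Char 4 ('C'): step: R->6, L=5; C->plug->C->R->H->L->B->refl->H->L'->D->R'->F->plug->F
Char 5 ('F'): step: R->7, L=5; F->plug->F->R->D->L->H->refl->B->L'->H->R'->G->plug->G
Char 6 ('F'): step: R->0, L->6 (L advanced); F->plug->F->R->G->L->A->refl->G->L'->C->R'->E->plug->E
Char 7 ('G'): step: R->1, L=6; G->plug->G->R->C->L->G->refl->A->L'->G->R'->F->plug->F
Char 8 ('D'): step: R->2, L=6; D->plug->D->R->E->L->D->refl->C->L'->F->R'->E->plug->E
Char 9 ('G'): step: R->3, L=6; G->plug->G->R->B->L->H->refl->B->L'->H->R'->B->plug->B

Answer: DGBFGEFEB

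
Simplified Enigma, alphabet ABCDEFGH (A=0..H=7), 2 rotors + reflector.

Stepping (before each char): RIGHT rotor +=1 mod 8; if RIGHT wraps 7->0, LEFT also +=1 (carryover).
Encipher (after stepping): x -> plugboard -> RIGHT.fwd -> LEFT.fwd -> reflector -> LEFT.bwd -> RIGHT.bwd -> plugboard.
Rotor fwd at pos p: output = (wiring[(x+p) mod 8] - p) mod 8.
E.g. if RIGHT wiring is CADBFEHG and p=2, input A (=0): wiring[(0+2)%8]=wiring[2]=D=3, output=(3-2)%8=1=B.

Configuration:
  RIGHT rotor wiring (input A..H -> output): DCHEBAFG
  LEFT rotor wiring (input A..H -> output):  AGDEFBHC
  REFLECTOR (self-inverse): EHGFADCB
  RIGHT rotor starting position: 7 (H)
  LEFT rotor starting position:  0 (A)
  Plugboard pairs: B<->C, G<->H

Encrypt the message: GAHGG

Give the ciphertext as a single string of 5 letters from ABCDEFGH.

Char 1 ('G'): step: R->0, L->1 (L advanced); G->plug->H->R->G->L->B->refl->H->L'->H->R'->C->plug->B
Char 2 ('A'): step: R->1, L=1; A->plug->A->R->B->L->C->refl->G->L'->F->R'->G->plug->H
Char 3 ('H'): step: R->2, L=1; H->plug->G->R->B->L->C->refl->G->L'->F->R'->A->plug->A
Char 4 ('G'): step: R->3, L=1; G->plug->H->R->E->L->A->refl->E->L'->D->R'->E->plug->E
Char 5 ('G'): step: R->4, L=1; G->plug->H->R->A->L->F->refl->D->L'->C->R'->D->plug->D

Answer: BHAED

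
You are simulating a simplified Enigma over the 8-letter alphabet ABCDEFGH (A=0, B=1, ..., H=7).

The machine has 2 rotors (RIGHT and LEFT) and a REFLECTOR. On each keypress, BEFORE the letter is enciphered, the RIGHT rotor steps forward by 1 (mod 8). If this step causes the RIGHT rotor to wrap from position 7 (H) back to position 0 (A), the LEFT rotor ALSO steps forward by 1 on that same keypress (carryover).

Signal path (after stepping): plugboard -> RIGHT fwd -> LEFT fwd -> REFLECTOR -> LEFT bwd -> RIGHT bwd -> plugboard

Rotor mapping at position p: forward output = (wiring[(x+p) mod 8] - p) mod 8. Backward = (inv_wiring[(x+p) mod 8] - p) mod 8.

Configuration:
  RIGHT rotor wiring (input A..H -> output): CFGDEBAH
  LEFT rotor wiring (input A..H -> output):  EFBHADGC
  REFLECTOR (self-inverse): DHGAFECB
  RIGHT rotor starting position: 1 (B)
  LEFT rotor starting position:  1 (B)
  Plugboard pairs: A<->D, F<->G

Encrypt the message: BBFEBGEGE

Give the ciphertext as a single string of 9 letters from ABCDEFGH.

Char 1 ('B'): step: R->2, L=1; B->plug->B->R->B->L->A->refl->D->L'->H->R'->D->plug->A
Char 2 ('B'): step: R->3, L=1; B->plug->B->R->B->L->A->refl->D->L'->H->R'->F->plug->G
Char 3 ('F'): step: R->4, L=1; F->plug->G->R->C->L->G->refl->C->L'->E->R'->C->plug->C
Char 4 ('E'): step: R->5, L=1; E->plug->E->R->A->L->E->refl->F->L'->F->R'->D->plug->A
Char 5 ('B'): step: R->6, L=1; B->plug->B->R->B->L->A->refl->D->L'->H->R'->D->plug->A
Char 6 ('G'): step: R->7, L=1; G->plug->F->R->F->L->F->refl->E->L'->A->R'->A->plug->D
Char 7 ('E'): step: R->0, L->2 (L advanced); E->plug->E->R->E->L->E->refl->F->L'->B->R'->F->plug->G
Char 8 ('G'): step: R->1, L=2; G->plug->F->R->H->L->D->refl->A->L'->F->R'->B->plug->B
Char 9 ('E'): step: R->2, L=2; E->plug->E->R->G->L->C->refl->G->L'->C->R'->C->plug->C

Answer: AGCAADGBC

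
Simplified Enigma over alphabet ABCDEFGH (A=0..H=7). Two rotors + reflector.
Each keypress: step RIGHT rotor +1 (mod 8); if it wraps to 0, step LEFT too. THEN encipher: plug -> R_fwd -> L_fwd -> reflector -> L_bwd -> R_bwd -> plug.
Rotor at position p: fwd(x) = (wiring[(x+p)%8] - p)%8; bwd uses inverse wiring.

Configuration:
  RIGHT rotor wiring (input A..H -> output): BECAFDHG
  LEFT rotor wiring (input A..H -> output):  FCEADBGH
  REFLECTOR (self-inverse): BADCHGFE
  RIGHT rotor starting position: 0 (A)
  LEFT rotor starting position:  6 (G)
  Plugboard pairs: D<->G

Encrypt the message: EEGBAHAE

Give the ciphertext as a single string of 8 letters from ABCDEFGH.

Answer: ADFEGDCD

Derivation:
Char 1 ('E'): step: R->1, L=6; E->plug->E->R->C->L->H->refl->E->L'->D->R'->A->plug->A
Char 2 ('E'): step: R->2, L=6; E->plug->E->R->F->L->C->refl->D->L'->H->R'->G->plug->D
Char 3 ('G'): step: R->3, L=6; G->plug->D->R->E->L->G->refl->F->L'->G->R'->F->plug->F
Char 4 ('B'): step: R->4, L=6; B->plug->B->R->H->L->D->refl->C->L'->F->R'->E->plug->E
Char 5 ('A'): step: R->5, L=6; A->plug->A->R->G->L->F->refl->G->L'->E->R'->D->plug->G
Char 6 ('H'): step: R->6, L=6; H->plug->H->R->F->L->C->refl->D->L'->H->R'->G->plug->D
Char 7 ('A'): step: R->7, L=6; A->plug->A->R->H->L->D->refl->C->L'->F->R'->C->plug->C
Char 8 ('E'): step: R->0, L->7 (L advanced); E->plug->E->R->F->L->E->refl->H->L'->H->R'->G->plug->D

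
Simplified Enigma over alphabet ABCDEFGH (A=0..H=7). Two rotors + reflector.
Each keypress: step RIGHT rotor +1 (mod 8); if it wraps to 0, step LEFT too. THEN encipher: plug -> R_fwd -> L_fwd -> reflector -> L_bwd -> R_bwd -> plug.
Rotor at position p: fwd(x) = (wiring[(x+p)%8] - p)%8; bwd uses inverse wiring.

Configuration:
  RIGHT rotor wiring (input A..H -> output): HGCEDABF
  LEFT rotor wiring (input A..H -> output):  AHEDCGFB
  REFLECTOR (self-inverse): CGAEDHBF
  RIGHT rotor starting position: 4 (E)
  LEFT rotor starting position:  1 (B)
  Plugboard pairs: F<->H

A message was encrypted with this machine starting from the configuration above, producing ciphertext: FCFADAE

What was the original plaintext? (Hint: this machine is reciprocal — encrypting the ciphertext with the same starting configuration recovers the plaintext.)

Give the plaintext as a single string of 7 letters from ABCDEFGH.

Char 1 ('F'): step: R->5, L=1; F->plug->H->R->G->L->A->refl->C->L'->C->R'->D->plug->D
Char 2 ('C'): step: R->6, L=1; C->plug->C->R->B->L->D->refl->E->L'->F->R'->G->plug->G
Char 3 ('F'): step: R->7, L=1; F->plug->H->R->C->L->C->refl->A->L'->G->R'->A->plug->A
Char 4 ('A'): step: R->0, L->2 (L advanced); A->plug->A->R->H->L->F->refl->H->L'->F->R'->H->plug->F
Char 5 ('D'): step: R->1, L=2; D->plug->D->R->C->L->A->refl->C->L'->A->R'->F->plug->H
Char 6 ('A'): step: R->2, L=2; A->plug->A->R->A->L->C->refl->A->L'->C->R'->B->plug->B
Char 7 ('E'): step: R->3, L=2; E->plug->E->R->C->L->A->refl->C->L'->A->R'->B->plug->B

Answer: DGAFHBB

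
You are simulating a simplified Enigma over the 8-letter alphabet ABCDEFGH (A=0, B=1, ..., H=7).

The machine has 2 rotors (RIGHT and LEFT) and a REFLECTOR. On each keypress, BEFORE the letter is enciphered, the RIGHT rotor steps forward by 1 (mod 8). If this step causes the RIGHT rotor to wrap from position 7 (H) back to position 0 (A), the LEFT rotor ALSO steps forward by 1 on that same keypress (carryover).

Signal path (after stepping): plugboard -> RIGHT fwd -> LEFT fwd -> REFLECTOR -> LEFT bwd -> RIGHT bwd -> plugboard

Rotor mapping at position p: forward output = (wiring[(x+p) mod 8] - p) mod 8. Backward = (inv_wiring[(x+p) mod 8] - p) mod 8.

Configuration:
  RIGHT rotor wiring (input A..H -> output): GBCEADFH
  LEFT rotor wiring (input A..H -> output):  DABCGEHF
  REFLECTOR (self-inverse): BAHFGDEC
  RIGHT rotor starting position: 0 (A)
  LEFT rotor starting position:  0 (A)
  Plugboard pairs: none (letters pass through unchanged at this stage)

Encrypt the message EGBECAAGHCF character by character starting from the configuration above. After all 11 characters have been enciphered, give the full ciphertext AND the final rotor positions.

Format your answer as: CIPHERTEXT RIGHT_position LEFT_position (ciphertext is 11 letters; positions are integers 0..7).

Answer: BFECDCBAGFE 3 1

Derivation:
Char 1 ('E'): step: R->1, L=0; E->plug->E->R->C->L->B->refl->A->L'->B->R'->B->plug->B
Char 2 ('G'): step: R->2, L=0; G->plug->G->R->E->L->G->refl->E->L'->F->R'->F->plug->F
Char 3 ('B'): step: R->3, L=0; B->plug->B->R->F->L->E->refl->G->L'->E->R'->E->plug->E
Char 4 ('E'): step: R->4, L=0; E->plug->E->R->C->L->B->refl->A->L'->B->R'->C->plug->C
Char 5 ('C'): step: R->5, L=0; C->plug->C->R->C->L->B->refl->A->L'->B->R'->D->plug->D
Char 6 ('A'): step: R->6, L=0; A->plug->A->R->H->L->F->refl->D->L'->A->R'->C->plug->C
Char 7 ('A'): step: R->7, L=0; A->plug->A->R->A->L->D->refl->F->L'->H->R'->B->plug->B
Char 8 ('G'): step: R->0, L->1 (L advanced); G->plug->G->R->F->L->G->refl->E->L'->G->R'->A->plug->A
Char 9 ('H'): step: R->1, L=1; H->plug->H->R->F->L->G->refl->E->L'->G->R'->G->plug->G
Char 10 ('C'): step: R->2, L=1; C->plug->C->R->G->L->E->refl->G->L'->F->R'->F->plug->F
Char 11 ('F'): step: R->3, L=1; F->plug->F->R->D->L->F->refl->D->L'->E->R'->E->plug->E
Final: ciphertext=BFECDCBAGFE, RIGHT=3, LEFT=1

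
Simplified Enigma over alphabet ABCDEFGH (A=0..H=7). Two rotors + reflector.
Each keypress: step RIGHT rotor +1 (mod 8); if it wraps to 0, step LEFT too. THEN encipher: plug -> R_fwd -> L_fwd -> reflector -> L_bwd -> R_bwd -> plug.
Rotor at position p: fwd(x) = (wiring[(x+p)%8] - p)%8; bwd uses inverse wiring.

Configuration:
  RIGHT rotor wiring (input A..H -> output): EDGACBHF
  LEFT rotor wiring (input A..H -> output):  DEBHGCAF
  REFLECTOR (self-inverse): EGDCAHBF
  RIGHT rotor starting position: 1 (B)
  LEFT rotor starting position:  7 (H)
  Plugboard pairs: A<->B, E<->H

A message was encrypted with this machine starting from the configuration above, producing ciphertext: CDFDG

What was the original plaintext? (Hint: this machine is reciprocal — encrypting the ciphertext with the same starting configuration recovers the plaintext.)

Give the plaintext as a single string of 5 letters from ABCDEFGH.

Answer: DFHCB

Derivation:
Char 1 ('C'): step: R->2, L=7; C->plug->C->R->A->L->G->refl->B->L'->H->R'->D->plug->D
Char 2 ('D'): step: R->3, L=7; D->plug->D->R->E->L->A->refl->E->L'->B->R'->F->plug->F
Char 3 ('F'): step: R->4, L=7; F->plug->F->R->H->L->B->refl->G->L'->A->R'->E->plug->H
Char 4 ('D'): step: R->5, L=7; D->plug->D->R->H->L->B->refl->G->L'->A->R'->C->plug->C
Char 5 ('G'): step: R->6, L=7; G->plug->G->R->E->L->A->refl->E->L'->B->R'->A->plug->B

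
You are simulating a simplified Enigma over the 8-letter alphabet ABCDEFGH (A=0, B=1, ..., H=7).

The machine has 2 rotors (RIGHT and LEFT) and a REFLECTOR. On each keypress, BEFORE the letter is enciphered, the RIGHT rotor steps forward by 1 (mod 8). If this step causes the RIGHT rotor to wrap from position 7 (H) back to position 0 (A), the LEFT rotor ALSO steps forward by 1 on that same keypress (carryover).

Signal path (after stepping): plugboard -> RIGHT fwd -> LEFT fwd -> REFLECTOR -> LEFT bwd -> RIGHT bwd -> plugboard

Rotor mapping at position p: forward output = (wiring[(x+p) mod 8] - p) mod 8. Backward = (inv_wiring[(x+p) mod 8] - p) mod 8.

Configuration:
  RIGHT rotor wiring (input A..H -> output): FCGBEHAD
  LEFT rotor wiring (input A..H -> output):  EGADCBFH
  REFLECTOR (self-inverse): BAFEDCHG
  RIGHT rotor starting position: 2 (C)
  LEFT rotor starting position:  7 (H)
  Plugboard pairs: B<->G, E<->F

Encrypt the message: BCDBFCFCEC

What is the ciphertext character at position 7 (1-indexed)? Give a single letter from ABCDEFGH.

Char 1 ('B'): step: R->3, L=7; B->plug->G->R->H->L->G->refl->H->L'->C->R'->F->plug->E
Char 2 ('C'): step: R->4, L=7; C->plug->C->R->E->L->E->refl->D->L'->F->R'->H->plug->H
Char 3 ('D'): step: R->5, L=7; D->plug->D->R->A->L->A->refl->B->L'->D->R'->B->plug->G
Char 4 ('B'): step: R->6, L=7; B->plug->G->R->G->L->C->refl->F->L'->B->R'->H->plug->H
Char 5 ('F'): step: R->7, L=7; F->plug->E->R->C->L->H->refl->G->L'->H->R'->D->plug->D
Char 6 ('C'): step: R->0, L->0 (L advanced); C->plug->C->R->G->L->F->refl->C->L'->E->R'->E->plug->F
Char 7 ('F'): step: R->1, L=0; F->plug->E->R->G->L->F->refl->C->L'->E->R'->H->plug->H

H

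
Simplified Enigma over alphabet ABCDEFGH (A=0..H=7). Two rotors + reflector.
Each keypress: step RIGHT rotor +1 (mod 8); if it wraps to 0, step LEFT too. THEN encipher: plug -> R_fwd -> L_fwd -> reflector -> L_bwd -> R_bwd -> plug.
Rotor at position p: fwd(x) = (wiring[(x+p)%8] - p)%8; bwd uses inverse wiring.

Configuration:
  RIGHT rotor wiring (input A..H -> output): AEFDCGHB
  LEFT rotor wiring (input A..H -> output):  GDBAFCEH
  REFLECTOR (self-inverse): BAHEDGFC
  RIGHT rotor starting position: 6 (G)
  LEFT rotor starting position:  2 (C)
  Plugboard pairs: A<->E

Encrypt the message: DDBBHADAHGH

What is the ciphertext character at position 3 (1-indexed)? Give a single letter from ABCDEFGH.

Char 1 ('D'): step: R->7, L=2; D->plug->D->R->G->L->E->refl->D->L'->C->R'->A->plug->E
Char 2 ('D'): step: R->0, L->3 (L advanced); D->plug->D->R->D->L->B->refl->A->L'->G->R'->F->plug->F
Char 3 ('B'): step: R->1, L=3; B->plug->B->R->E->L->E->refl->D->L'->F->R'->E->plug->A

A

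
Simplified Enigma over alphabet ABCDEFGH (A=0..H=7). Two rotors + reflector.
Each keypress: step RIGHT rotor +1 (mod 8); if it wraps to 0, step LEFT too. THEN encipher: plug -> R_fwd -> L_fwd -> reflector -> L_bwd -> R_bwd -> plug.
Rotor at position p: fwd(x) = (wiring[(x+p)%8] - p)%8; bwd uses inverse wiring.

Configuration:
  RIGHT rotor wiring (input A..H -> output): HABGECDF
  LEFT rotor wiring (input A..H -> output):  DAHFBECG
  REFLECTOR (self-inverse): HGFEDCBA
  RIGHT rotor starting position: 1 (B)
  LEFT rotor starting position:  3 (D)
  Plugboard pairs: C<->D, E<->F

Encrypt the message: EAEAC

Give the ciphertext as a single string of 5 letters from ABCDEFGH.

Answer: GGDFD

Derivation:
Char 1 ('E'): step: R->2, L=3; E->plug->F->R->D->L->H->refl->A->L'->F->R'->G->plug->G
Char 2 ('A'): step: R->3, L=3; A->plug->A->R->D->L->H->refl->A->L'->F->R'->G->plug->G
Char 3 ('E'): step: R->4, L=3; E->plug->F->R->E->L->D->refl->E->L'->H->R'->C->plug->D
Char 4 ('A'): step: R->5, L=3; A->plug->A->R->F->L->A->refl->H->L'->D->R'->E->plug->F
Char 5 ('C'): step: R->6, L=3; C->plug->D->R->C->L->B->refl->G->L'->B->R'->C->plug->D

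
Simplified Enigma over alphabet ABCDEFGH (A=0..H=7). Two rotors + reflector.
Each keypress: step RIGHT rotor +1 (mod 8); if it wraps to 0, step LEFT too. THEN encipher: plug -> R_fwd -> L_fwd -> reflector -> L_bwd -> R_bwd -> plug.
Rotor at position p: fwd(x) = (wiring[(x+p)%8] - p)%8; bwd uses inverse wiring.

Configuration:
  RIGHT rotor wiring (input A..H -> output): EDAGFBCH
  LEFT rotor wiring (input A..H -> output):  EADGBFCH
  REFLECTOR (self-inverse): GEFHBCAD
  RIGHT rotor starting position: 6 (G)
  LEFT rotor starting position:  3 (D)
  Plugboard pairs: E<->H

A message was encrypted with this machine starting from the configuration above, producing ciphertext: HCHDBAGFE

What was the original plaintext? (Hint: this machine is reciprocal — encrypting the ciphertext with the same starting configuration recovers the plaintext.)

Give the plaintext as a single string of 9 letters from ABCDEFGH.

Char 1 ('H'): step: R->7, L=3; H->plug->E->R->H->L->A->refl->G->L'->B->R'->D->plug->D
Char 2 ('C'): step: R->0, L->4 (L advanced); C->plug->C->R->A->L->F->refl->C->L'->H->R'->H->plug->E
Char 3 ('H'): step: R->1, L=4; H->plug->E->R->A->L->F->refl->C->L'->H->R'->B->plug->B
Char 4 ('D'): step: R->2, L=4; D->plug->D->R->H->L->C->refl->F->L'->A->R'->E->plug->H
Char 5 ('B'): step: R->3, L=4; B->plug->B->R->C->L->G->refl->A->L'->E->R'->E->plug->H
Char 6 ('A'): step: R->4, L=4; A->plug->A->R->B->L->B->refl->E->L'->F->R'->B->plug->B
Char 7 ('G'): step: R->5, L=4; G->plug->G->R->B->L->B->refl->E->L'->F->R'->B->plug->B
Char 8 ('F'): step: R->6, L=4; F->plug->F->R->A->L->F->refl->C->L'->H->R'->G->plug->G
Char 9 ('E'): step: R->7, L=4; E->plug->H->R->D->L->D->refl->H->L'->G->R'->F->plug->F

Answer: DEBHHBBGF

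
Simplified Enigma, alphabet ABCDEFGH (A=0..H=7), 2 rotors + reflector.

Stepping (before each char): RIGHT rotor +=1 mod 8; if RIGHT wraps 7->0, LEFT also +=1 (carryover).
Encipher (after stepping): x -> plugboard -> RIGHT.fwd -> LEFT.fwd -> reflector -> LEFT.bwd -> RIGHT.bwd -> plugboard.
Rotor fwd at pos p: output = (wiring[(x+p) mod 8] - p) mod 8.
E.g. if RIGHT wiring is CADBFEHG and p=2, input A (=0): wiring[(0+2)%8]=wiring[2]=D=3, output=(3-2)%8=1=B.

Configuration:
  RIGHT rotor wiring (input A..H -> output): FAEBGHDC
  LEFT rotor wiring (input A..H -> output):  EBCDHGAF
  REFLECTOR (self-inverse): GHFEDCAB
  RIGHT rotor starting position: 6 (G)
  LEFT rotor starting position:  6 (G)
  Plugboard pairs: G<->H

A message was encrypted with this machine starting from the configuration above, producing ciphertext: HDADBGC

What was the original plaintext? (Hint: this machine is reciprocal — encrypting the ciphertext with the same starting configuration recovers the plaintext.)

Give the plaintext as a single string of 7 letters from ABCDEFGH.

Answer: DGEFCHD

Derivation:
Char 1 ('H'): step: R->7, L=6; H->plug->G->R->A->L->C->refl->F->L'->F->R'->D->plug->D
Char 2 ('D'): step: R->0, L->7 (L advanced); D->plug->D->R->B->L->F->refl->C->L'->C->R'->H->plug->G
Char 3 ('A'): step: R->1, L=7; A->plug->A->R->H->L->B->refl->H->L'->G->R'->E->plug->E
Char 4 ('D'): step: R->2, L=7; D->plug->D->R->F->L->A->refl->G->L'->A->R'->F->plug->F
Char 5 ('B'): step: R->3, L=7; B->plug->B->R->D->L->D->refl->E->L'->E->R'->C->plug->C
Char 6 ('G'): step: R->4, L=7; G->plug->H->R->F->L->A->refl->G->L'->A->R'->G->plug->H
Char 7 ('C'): step: R->5, L=7; C->plug->C->R->F->L->A->refl->G->L'->A->R'->D->plug->D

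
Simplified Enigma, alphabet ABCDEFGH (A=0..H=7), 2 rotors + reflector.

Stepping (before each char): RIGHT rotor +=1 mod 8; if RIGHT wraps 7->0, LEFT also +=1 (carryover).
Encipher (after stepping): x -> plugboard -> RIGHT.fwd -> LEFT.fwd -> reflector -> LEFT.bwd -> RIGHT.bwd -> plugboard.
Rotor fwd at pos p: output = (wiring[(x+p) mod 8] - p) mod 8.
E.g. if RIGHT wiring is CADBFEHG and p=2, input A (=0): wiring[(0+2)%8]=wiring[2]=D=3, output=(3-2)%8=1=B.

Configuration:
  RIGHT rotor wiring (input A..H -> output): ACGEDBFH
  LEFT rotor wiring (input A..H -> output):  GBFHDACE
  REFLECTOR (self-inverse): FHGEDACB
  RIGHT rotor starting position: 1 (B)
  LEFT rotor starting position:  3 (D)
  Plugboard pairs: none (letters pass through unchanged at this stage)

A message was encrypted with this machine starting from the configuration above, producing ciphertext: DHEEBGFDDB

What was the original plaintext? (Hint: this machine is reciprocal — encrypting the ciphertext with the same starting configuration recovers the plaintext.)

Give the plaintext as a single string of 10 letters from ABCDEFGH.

Answer: GEDBCBHFCC

Derivation:
Char 1 ('D'): step: R->2, L=3; D->plug->D->R->H->L->C->refl->G->L'->G->R'->G->plug->G
Char 2 ('H'): step: R->3, L=3; H->plug->H->R->D->L->H->refl->B->L'->E->R'->E->plug->E
Char 3 ('E'): step: R->4, L=3; E->plug->E->R->E->L->B->refl->H->L'->D->R'->D->plug->D
Char 4 ('E'): step: R->5, L=3; E->plug->E->R->F->L->D->refl->E->L'->A->R'->B->plug->B
Char 5 ('B'): step: R->6, L=3; B->plug->B->R->B->L->A->refl->F->L'->C->R'->C->plug->C
Char 6 ('G'): step: R->7, L=3; G->plug->G->R->C->L->F->refl->A->L'->B->R'->B->plug->B
Char 7 ('F'): step: R->0, L->4 (L advanced); F->plug->F->R->B->L->E->refl->D->L'->H->R'->H->plug->H
Char 8 ('D'): step: R->1, L=4; D->plug->D->R->C->L->G->refl->C->L'->E->R'->F->plug->F
Char 9 ('D'): step: R->2, L=4; D->plug->D->R->H->L->D->refl->E->L'->B->R'->C->plug->C
Char 10 ('B'): step: R->3, L=4; B->plug->B->R->A->L->H->refl->B->L'->G->R'->C->plug->C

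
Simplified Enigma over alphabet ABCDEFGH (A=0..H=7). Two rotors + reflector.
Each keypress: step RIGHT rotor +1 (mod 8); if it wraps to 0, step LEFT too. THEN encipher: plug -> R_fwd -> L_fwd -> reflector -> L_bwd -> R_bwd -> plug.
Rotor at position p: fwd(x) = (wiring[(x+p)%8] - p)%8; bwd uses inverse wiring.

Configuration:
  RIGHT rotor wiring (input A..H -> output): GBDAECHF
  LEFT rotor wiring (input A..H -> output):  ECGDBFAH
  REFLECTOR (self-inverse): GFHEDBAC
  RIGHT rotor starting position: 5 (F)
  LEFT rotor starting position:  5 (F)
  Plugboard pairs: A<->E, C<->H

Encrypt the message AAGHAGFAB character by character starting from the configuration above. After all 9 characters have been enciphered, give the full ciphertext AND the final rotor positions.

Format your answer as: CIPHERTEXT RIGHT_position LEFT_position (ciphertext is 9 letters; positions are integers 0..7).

Char 1 ('A'): step: R->6, L=5; A->plug->E->R->F->L->B->refl->F->L'->E->R'->H->plug->C
Char 2 ('A'): step: R->7, L=5; A->plug->E->R->B->L->D->refl->E->L'->H->R'->B->plug->B
Char 3 ('G'): step: R->0, L->6 (L advanced); G->plug->G->R->H->L->H->refl->C->L'->A->R'->D->plug->D
Char 4 ('H'): step: R->1, L=6; H->plug->C->R->H->L->H->refl->C->L'->A->R'->A->plug->E
Char 5 ('A'): step: R->2, L=6; A->plug->E->R->F->L->F->refl->B->L'->B->R'->A->plug->E
Char 6 ('G'): step: R->3, L=6; G->plug->G->R->G->L->D->refl->E->L'->D->R'->F->plug->F
Char 7 ('F'): step: R->4, L=6; F->plug->F->R->F->L->F->refl->B->L'->B->R'->D->plug->D
Char 8 ('A'): step: R->5, L=6; A->plug->E->R->E->L->A->refl->G->L'->C->R'->B->plug->B
Char 9 ('B'): step: R->6, L=6; B->plug->B->R->H->L->H->refl->C->L'->A->R'->C->plug->H
Final: ciphertext=CBDEEFDBH, RIGHT=6, LEFT=6

Answer: CBDEEFDBH 6 6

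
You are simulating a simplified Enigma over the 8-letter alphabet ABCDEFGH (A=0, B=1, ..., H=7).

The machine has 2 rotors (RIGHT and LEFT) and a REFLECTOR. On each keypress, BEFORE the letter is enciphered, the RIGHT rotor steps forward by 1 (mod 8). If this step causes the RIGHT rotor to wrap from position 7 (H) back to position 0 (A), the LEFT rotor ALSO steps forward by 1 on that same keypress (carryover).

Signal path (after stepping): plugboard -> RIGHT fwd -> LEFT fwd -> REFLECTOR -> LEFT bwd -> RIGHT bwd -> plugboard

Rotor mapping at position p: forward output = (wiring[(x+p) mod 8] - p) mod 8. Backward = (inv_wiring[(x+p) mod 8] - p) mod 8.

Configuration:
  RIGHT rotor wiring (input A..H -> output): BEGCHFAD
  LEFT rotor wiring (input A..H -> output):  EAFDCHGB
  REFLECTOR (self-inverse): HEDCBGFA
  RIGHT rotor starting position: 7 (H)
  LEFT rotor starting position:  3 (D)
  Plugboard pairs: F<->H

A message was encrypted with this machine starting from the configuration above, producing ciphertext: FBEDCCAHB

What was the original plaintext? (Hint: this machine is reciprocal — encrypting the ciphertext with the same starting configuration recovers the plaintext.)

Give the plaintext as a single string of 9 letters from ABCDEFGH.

Answer: GDCHDGGEG

Derivation:
Char 1 ('F'): step: R->0, L->4 (L advanced); F->plug->H->R->D->L->F->refl->G->L'->A->R'->G->plug->G
Char 2 ('B'): step: R->1, L=4; B->plug->B->R->F->L->E->refl->B->L'->G->R'->D->plug->D
Char 3 ('E'): step: R->2, L=4; E->plug->E->R->G->L->B->refl->E->L'->F->R'->C->plug->C
Char 4 ('D'): step: R->3, L=4; D->plug->D->R->F->L->E->refl->B->L'->G->R'->F->plug->H
Char 5 ('C'): step: R->4, L=4; C->plug->C->R->E->L->A->refl->H->L'->H->R'->D->plug->D
Char 6 ('C'): step: R->5, L=4; C->plug->C->R->G->L->B->refl->E->L'->F->R'->G->plug->G
Char 7 ('A'): step: R->6, L=4; A->plug->A->R->C->L->C->refl->D->L'->B->R'->G->plug->G
Char 8 ('H'): step: R->7, L=4; H->plug->F->R->A->L->G->refl->F->L'->D->R'->E->plug->E
Char 9 ('B'): step: R->0, L->5 (L advanced); B->plug->B->R->E->L->D->refl->C->L'->A->R'->G->plug->G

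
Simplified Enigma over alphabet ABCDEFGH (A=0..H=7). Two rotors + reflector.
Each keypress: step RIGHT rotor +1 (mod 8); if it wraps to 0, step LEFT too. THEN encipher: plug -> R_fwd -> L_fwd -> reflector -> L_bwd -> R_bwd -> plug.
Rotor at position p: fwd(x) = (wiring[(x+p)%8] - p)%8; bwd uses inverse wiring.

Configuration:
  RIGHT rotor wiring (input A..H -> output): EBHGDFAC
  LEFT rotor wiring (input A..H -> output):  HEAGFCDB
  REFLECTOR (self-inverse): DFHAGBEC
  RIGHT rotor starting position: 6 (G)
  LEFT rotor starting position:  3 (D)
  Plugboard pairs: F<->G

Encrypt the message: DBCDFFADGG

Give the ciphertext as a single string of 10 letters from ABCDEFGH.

Char 1 ('D'): step: R->7, L=3; D->plug->D->R->A->L->D->refl->A->L'->D->R'->A->plug->A
Char 2 ('B'): step: R->0, L->4 (L advanced); B->plug->B->R->B->L->G->refl->E->L'->G->R'->D->plug->D
Char 3 ('C'): step: R->1, L=4; C->plug->C->R->F->L->A->refl->D->L'->E->R'->E->plug->E
Char 4 ('D'): step: R->2, L=4; D->plug->D->R->D->L->F->refl->B->L'->A->R'->F->plug->G
Char 5 ('F'): step: R->3, L=4; F->plug->G->R->G->L->E->refl->G->L'->B->R'->F->plug->G
Char 6 ('F'): step: R->4, L=4; F->plug->G->R->D->L->F->refl->B->L'->A->R'->E->plug->E
Char 7 ('A'): step: R->5, L=4; A->plug->A->R->A->L->B->refl->F->L'->D->R'->B->plug->B
Char 8 ('D'): step: R->6, L=4; D->plug->D->R->D->L->F->refl->B->L'->A->R'->F->plug->G
Char 9 ('G'): step: R->7, L=4; G->plug->F->R->E->L->D->refl->A->L'->F->R'->B->plug->B
Char 10 ('G'): step: R->0, L->5 (L advanced); G->plug->F->R->F->L->D->refl->A->L'->H->R'->C->plug->C

Answer: ADEGGEBGBC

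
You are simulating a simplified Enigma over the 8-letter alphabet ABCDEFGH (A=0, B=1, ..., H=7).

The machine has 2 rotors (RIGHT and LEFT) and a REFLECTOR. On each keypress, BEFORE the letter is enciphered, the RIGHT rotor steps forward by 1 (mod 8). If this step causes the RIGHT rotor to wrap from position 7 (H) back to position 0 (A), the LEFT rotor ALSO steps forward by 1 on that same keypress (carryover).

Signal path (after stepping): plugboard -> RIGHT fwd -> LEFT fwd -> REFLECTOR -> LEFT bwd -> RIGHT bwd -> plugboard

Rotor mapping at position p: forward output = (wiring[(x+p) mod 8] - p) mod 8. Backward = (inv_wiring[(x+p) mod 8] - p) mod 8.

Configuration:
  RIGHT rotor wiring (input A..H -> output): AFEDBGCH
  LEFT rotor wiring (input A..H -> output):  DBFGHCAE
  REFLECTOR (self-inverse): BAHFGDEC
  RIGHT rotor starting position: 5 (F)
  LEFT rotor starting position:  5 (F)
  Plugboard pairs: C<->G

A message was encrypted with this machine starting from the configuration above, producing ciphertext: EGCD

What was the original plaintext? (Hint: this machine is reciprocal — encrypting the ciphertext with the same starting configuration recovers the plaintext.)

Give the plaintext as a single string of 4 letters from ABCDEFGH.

Answer: FDDA

Derivation:
Char 1 ('E'): step: R->6, L=5; E->plug->E->R->G->L->B->refl->A->L'->F->R'->F->plug->F
Char 2 ('G'): step: R->7, L=5; G->plug->C->R->G->L->B->refl->A->L'->F->R'->D->plug->D
Char 3 ('C'): step: R->0, L->6 (L advanced); C->plug->G->R->C->L->F->refl->D->L'->D->R'->D->plug->D
Char 4 ('D'): step: R->1, L=6; D->plug->D->R->A->L->C->refl->H->L'->E->R'->A->plug->A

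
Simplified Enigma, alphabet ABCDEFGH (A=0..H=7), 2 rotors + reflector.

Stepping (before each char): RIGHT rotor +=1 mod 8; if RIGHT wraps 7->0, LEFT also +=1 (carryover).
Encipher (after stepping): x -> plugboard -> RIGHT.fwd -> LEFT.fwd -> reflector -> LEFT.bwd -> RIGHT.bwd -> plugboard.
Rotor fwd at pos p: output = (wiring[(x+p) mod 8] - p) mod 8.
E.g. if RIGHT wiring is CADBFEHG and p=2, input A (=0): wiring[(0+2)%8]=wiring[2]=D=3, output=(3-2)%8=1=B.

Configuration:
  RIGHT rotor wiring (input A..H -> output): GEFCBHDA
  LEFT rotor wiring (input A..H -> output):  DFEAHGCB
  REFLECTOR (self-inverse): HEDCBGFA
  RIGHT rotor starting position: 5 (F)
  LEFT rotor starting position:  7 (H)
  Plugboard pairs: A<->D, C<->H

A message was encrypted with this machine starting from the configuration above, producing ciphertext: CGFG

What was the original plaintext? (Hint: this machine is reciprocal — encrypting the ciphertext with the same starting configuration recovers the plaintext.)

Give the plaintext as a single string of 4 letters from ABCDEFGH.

Answer: FBAF

Derivation:
Char 1 ('C'): step: R->6, L=7; C->plug->H->R->B->L->E->refl->B->L'->E->R'->F->plug->F
Char 2 ('G'): step: R->7, L=7; G->plug->G->R->A->L->C->refl->D->L'->H->R'->B->plug->B
Char 3 ('F'): step: R->0, L->0 (L advanced); F->plug->F->R->H->L->B->refl->E->L'->C->R'->D->plug->A
Char 4 ('G'): step: R->1, L=0; G->plug->G->R->H->L->B->refl->E->L'->C->R'->F->plug->F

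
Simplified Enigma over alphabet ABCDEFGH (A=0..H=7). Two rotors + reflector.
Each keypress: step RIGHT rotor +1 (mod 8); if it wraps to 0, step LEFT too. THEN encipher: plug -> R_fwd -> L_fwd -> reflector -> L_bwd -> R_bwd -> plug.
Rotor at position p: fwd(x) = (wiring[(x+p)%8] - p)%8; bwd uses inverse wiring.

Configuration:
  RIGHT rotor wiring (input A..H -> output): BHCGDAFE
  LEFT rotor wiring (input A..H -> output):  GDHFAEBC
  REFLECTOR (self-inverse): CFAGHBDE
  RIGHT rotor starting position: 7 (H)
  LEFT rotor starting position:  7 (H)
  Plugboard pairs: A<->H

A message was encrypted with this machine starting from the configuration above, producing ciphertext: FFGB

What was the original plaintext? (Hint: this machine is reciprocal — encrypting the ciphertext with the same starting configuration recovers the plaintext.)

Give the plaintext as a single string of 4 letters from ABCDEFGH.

Answer: HEBE

Derivation:
Char 1 ('F'): step: R->0, L->0 (L advanced); F->plug->F->R->A->L->G->refl->D->L'->B->R'->A->plug->H
Char 2 ('F'): step: R->1, L=0; F->plug->F->R->E->L->A->refl->C->L'->H->R'->E->plug->E
Char 3 ('G'): step: R->2, L=0; G->plug->G->R->H->L->C->refl->A->L'->E->R'->B->plug->B
Char 4 ('B'): step: R->3, L=0; B->plug->B->R->A->L->G->refl->D->L'->B->R'->E->plug->E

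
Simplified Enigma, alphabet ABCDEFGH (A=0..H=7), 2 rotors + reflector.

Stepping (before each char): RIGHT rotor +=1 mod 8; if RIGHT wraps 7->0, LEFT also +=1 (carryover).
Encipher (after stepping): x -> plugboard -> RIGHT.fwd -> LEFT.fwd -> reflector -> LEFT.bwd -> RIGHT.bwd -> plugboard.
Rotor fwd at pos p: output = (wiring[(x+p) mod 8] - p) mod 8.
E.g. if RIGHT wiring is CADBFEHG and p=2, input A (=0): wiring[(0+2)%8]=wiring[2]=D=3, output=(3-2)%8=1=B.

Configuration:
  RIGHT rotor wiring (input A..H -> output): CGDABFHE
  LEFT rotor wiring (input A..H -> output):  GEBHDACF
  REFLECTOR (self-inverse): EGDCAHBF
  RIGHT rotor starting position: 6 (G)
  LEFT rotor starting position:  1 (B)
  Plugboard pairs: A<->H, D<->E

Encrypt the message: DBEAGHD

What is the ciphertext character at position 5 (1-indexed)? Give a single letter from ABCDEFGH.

Char 1 ('D'): step: R->7, L=1; D->plug->E->R->B->L->A->refl->E->L'->G->R'->G->plug->G
Char 2 ('B'): step: R->0, L->2 (L advanced); B->plug->B->R->G->L->E->refl->A->L'->E->R'->H->plug->A
Char 3 ('E'): step: R->1, L=2; E->plug->D->R->A->L->H->refl->F->L'->B->R'->H->plug->A
Char 4 ('A'): step: R->2, L=2; A->plug->H->R->E->L->A->refl->E->L'->G->R'->B->plug->B
Char 5 ('G'): step: R->3, L=2; G->plug->G->R->D->L->G->refl->B->L'->C->R'->C->plug->C

C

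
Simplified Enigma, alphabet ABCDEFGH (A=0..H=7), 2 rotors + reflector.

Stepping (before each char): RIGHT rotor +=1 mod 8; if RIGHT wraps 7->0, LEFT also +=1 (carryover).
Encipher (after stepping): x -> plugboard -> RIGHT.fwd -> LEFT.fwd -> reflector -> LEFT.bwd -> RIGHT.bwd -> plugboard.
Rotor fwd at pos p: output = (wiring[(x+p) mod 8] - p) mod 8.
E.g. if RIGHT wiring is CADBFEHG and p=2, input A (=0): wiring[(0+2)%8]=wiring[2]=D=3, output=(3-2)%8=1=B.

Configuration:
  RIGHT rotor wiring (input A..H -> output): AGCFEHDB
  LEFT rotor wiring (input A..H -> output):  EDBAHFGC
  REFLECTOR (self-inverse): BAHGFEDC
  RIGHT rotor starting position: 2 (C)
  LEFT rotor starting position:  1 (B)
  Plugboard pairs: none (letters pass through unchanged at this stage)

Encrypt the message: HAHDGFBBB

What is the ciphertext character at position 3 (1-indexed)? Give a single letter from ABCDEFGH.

Char 1 ('H'): step: R->3, L=1; H->plug->H->R->H->L->D->refl->G->L'->D->R'->G->plug->G
Char 2 ('A'): step: R->4, L=1; A->plug->A->R->A->L->C->refl->H->L'->C->R'->F->plug->F
Char 3 ('H'): step: R->5, L=1; H->plug->H->R->H->L->D->refl->G->L'->D->R'->D->plug->D

D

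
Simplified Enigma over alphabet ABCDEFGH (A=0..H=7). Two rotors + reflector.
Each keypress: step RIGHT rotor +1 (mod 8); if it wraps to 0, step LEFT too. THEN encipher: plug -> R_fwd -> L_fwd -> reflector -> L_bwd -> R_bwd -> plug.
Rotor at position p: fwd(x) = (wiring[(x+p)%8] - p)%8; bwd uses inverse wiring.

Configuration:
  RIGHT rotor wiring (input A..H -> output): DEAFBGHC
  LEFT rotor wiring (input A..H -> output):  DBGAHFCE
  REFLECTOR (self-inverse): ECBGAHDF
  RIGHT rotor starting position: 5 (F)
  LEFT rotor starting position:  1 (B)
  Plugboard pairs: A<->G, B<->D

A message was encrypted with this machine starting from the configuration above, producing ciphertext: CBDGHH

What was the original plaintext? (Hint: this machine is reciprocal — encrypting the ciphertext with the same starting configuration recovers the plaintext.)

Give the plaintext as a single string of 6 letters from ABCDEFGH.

Answer: FFCACD

Derivation:
Char 1 ('C'): step: R->6, L=1; C->plug->C->R->F->L->B->refl->C->L'->H->R'->F->plug->F
Char 2 ('B'): step: R->7, L=1; B->plug->D->R->B->L->F->refl->H->L'->C->R'->F->plug->F
Char 3 ('D'): step: R->0, L->2 (L advanced); D->plug->B->R->E->L->A->refl->E->L'->A->R'->C->plug->C
Char 4 ('G'): step: R->1, L=2; G->plug->A->R->D->L->D->refl->G->L'->B->R'->G->plug->A
Char 5 ('H'): step: R->2, L=2; H->plug->H->R->C->L->F->refl->H->L'->H->R'->C->plug->C
Char 6 ('H'): step: R->3, L=2; H->plug->H->R->F->L->C->refl->B->L'->G->R'->B->plug->D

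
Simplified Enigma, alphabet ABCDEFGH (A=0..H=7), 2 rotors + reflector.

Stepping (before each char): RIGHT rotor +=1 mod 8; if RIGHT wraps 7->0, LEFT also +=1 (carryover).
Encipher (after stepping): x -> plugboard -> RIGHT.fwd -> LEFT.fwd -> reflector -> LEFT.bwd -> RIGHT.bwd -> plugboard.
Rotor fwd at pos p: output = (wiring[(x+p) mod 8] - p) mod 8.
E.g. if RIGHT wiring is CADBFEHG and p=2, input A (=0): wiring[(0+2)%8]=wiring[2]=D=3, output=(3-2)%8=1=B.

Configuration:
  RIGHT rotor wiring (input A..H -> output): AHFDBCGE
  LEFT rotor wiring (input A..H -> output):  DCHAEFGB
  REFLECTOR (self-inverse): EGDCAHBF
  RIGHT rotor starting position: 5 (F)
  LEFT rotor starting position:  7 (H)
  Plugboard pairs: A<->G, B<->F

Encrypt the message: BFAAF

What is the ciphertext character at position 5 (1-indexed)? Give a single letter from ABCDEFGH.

Char 1 ('B'): step: R->6, L=7; B->plug->F->R->F->L->F->refl->H->L'->H->R'->E->plug->E
Char 2 ('F'): step: R->7, L=7; F->plug->B->R->B->L->E->refl->A->L'->D->R'->G->plug->A
Char 3 ('A'): step: R->0, L->0 (L advanced); A->plug->G->R->G->L->G->refl->B->L'->H->R'->B->plug->F
Char 4 ('A'): step: R->1, L=0; A->plug->G->R->D->L->A->refl->E->L'->E->R'->B->plug->F
Char 5 ('F'): step: R->2, L=0; F->plug->B->R->B->L->C->refl->D->L'->A->R'->D->plug->D

D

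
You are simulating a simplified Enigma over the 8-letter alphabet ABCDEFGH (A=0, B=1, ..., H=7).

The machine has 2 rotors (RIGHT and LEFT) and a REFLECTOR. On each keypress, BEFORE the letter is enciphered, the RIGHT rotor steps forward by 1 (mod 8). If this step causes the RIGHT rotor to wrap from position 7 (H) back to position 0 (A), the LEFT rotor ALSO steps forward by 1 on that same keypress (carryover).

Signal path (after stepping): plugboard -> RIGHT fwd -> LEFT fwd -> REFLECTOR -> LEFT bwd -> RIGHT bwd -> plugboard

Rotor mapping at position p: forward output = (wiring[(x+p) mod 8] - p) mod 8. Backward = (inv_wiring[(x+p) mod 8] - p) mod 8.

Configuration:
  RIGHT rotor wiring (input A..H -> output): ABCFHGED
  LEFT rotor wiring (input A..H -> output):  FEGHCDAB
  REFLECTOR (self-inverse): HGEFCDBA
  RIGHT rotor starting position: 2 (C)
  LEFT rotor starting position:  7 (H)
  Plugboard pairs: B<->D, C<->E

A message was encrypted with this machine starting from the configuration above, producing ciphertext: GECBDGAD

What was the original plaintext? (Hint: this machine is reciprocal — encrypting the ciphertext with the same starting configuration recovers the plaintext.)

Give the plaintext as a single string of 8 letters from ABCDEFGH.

Char 1 ('G'): step: R->3, L=7; G->plug->G->R->G->L->E->refl->C->L'->A->R'->E->plug->C
Char 2 ('E'): step: R->4, L=7; E->plug->C->R->A->L->C->refl->E->L'->G->R'->G->plug->G
Char 3 ('C'): step: R->5, L=7; C->plug->E->R->E->L->A->refl->H->L'->D->R'->D->plug->B
Char 4 ('B'): step: R->6, L=7; B->plug->D->R->D->L->H->refl->A->L'->E->R'->E->plug->C
Char 5 ('D'): step: R->7, L=7; D->plug->B->R->B->L->G->refl->B->L'->H->R'->G->plug->G
Char 6 ('G'): step: R->0, L->0 (L advanced); G->plug->G->R->E->L->C->refl->E->L'->B->R'->B->plug->D
Char 7 ('A'): step: R->1, L=0; A->plug->A->R->A->L->F->refl->D->L'->F->R'->E->plug->C
Char 8 ('D'): step: R->2, L=0; D->plug->B->R->D->L->H->refl->A->L'->G->R'->G->plug->G

Answer: CGBCGDCG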